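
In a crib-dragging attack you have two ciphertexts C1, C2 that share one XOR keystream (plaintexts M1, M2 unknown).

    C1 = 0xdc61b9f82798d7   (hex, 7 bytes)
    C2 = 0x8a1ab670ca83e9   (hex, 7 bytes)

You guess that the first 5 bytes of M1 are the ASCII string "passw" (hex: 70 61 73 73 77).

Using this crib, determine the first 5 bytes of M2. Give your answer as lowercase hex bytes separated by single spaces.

First, C1 ⊕ C2 = (M1 ⊕ K) ⊕ (M2 ⊕ K) = M1 ⊕ M2, so the key drops out. Then M2 = (M1 ⊕ M2) ⊕ M1 over the first 5 bytes.
byte 0: (dc XOR 8a) XOR 70 = 56 XOR 70 = 26
byte 1: (61 XOR 1a) XOR 61 = 7b XOR 61 = 1a
byte 2: (b9 XOR b6) XOR 73 = 0f XOR 73 = 7c
byte 3: (f8 XOR 70) XOR 73 = 88 XOR 73 = fb
byte 4: (27 XOR ca) XOR 77 = ed XOR 77 = 9a

26 1a 7c fb 9a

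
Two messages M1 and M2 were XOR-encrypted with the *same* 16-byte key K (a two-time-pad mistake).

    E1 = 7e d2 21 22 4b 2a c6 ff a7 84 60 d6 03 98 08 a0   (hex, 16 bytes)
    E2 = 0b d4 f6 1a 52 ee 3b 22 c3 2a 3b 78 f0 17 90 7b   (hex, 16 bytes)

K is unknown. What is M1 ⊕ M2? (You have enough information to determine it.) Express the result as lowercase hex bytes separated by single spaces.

E1 ⊕ E2 = (M1 ⊕ K) ⊕ (M2 ⊕ K) = M1 ⊕ M2 — the shared key cancels under XOR.
7e ⊕ 0b = 75
d2 ⊕ d4 = 06
21 ⊕ f6 = d7
22 ⊕ 1a = 38
4b ⊕ 52 = 19
2a ⊕ ee = c4
c6 ⊕ 3b = fd
ff ⊕ 22 = dd
a7 ⊕ c3 = 64
84 ⊕ 2a = ae
60 ⊕ 3b = 5b
d6 ⊕ 78 = ae
03 ⊕ f0 = f3
98 ⊕ 17 = 8f
08 ⊕ 90 = 98
a0 ⊕ 7b = db

75 06 d7 38 19 c4 fd dd 64 ae 5b ae f3 8f 98 db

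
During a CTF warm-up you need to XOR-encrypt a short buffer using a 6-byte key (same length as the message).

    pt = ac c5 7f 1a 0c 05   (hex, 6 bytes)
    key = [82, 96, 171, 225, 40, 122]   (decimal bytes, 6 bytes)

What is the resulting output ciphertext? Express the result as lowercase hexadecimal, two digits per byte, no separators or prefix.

fea5d4fb247f

XOR is its own inverse, so applying the key byte-wise gives the result directly.
ac ⊕ 52 = fe
c5 ⊕ 60 = a5
7f ⊕ ab = d4
1a ⊕ e1 = fb
0c ⊕ 28 = 24
05 ⊕ 7a = 7f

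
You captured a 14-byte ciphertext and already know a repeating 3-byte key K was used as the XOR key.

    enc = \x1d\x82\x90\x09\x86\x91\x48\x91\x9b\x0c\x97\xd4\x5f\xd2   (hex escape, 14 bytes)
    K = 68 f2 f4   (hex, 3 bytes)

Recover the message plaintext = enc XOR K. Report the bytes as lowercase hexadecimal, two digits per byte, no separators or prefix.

The 3-byte key repeats, so the effective keystream is 68 f2 f4 68 f2 f4 68 f2 f4 68 f2 f4 68 f2.
byte 0: 00011101 xor 01101000 = 01110101
byte 1: 10000010 xor 11110010 = 01110000
byte 2: 10010000 xor 11110100 = 01100100
byte 3: 00001001 xor 01101000 = 01100001
byte 4: 10000110 xor 11110010 = 01110100
byte 5: 10010001 xor 11110100 = 01100101
byte 6: 01001000 xor 01101000 = 00100000
byte 7: 10010001 xor 11110010 = 01100011
byte 8: 10011011 xor 11110100 = 01101111
byte 9: 00001100 xor 01101000 = 01100100
byte 10: 10010111 xor 11110010 = 01100101
byte 11: 11010100 xor 11110100 = 00100000
byte 12: 01011111 xor 01101000 = 00110111
byte 13: 11010010 xor 11110010 = 00100000

75706461746520636f6465203720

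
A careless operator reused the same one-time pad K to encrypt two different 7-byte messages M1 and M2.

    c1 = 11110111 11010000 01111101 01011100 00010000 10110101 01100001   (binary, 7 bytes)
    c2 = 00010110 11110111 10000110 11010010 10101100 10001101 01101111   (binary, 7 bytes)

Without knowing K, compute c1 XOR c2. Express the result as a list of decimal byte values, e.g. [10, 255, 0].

c1 ⊕ c2 = (M1 ⊕ K) ⊕ (M2 ⊕ K) = M1 ⊕ M2 — the shared key cancels under XOR.
11110111 XOR 00010110 = 11100001
11010000 XOR 11110111 = 00100111
01111101 XOR 10000110 = 11111011
01011100 XOR 11010010 = 10001110
00010000 XOR 10101100 = 10111100
10110101 XOR 10001101 = 00111000
01100001 XOR 01101111 = 00001110

[225, 39, 251, 142, 188, 56, 14]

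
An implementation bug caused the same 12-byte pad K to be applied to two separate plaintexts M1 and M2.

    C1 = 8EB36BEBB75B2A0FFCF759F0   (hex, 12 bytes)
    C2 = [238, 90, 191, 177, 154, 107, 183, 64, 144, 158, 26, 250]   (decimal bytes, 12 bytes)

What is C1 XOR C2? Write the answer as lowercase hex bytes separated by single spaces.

C1 ⊕ C2 = (M1 ⊕ K) ⊕ (M2 ⊕ K) = M1 ⊕ M2 — the shared key cancels under XOR.
8e xor ee = 60
b3 xor 5a = e9
6b xor bf = d4
eb xor b1 = 5a
b7 xor 9a = 2d
5b xor 6b = 30
2a xor b7 = 9d
0f xor 40 = 4f
fc xor 90 = 6c
f7 xor 9e = 69
59 xor 1a = 43
f0 xor fa = 0a

60 e9 d4 5a 2d 30 9d 4f 6c 69 43 0a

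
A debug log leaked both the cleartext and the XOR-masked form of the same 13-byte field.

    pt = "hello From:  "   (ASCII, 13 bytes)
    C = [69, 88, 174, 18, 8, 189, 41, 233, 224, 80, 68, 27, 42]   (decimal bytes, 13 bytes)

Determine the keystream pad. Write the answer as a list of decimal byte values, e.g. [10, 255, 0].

[45, 61, 194, 126, 103, 157, 111, 155, 143, 61, 126, 59, 10]

Since C = pt ⊕ pad, XORing both sides with pt gives pad = pt ⊕ C.
68 ⊕ 45 = 2d
65 ⊕ 58 = 3d
6c ⊕ ae = c2
6c ⊕ 12 = 7e
6f ⊕ 08 = 67
20 ⊕ bd = 9d
46 ⊕ 29 = 6f
72 ⊕ e9 = 9b
6f ⊕ e0 = 8f
6d ⊕ 50 = 3d
3a ⊕ 44 = 7e
20 ⊕ 1b = 3b
20 ⊕ 2a = 0a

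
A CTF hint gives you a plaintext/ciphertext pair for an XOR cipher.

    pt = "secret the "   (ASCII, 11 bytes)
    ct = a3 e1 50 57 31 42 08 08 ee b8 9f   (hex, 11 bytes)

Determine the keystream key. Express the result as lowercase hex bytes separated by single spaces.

Since ct = pt ⊕ key, XORing both sides with pt gives key = pt ⊕ ct.
01110011 ^ 10100011 = 11010000
01100101 ^ 11100001 = 10000100
01100011 ^ 01010000 = 00110011
01110010 ^ 01010111 = 00100101
01100101 ^ 00110001 = 01010100
01110100 ^ 01000010 = 00110110
00100000 ^ 00001000 = 00101000
01110100 ^ 00001000 = 01111100
01101000 ^ 11101110 = 10000110
01100101 ^ 10111000 = 11011101
00100000 ^ 10011111 = 10111111

d0 84 33 25 54 36 28 7c 86 dd bf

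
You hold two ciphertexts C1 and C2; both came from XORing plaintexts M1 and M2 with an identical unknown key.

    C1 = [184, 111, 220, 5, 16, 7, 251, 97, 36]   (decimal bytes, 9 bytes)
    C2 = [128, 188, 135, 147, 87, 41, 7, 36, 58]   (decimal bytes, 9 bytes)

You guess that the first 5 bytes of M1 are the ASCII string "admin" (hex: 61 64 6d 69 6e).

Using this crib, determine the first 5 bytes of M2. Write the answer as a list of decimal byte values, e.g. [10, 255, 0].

First, C1 ⊕ C2 = (M1 ⊕ K) ⊕ (M2 ⊕ K) = M1 ⊕ M2, so the key drops out. Then M2 = (M1 ⊕ M2) ⊕ M1 over the first 5 bytes.
byte 0: (b8 ^ 80) ^ 61 = 38 ^ 61 = 59
byte 1: (6f ^ bc) ^ 64 = d3 ^ 64 = b7
byte 2: (dc ^ 87) ^ 6d = 5b ^ 6d = 36
byte 3: (05 ^ 93) ^ 69 = 96 ^ 69 = ff
byte 4: (10 ^ 57) ^ 6e = 47 ^ 6e = 29

[89, 183, 54, 255, 41]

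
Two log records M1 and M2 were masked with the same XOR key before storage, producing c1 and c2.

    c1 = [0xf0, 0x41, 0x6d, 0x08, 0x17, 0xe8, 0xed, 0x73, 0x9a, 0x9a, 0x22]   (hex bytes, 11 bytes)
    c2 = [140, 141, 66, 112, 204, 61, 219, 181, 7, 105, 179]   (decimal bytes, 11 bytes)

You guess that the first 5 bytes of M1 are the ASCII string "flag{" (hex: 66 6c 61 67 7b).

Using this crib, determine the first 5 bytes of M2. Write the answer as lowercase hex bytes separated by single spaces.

1a a0 4e 1f a0

First, c1 ⊕ c2 = (M1 ⊕ K) ⊕ (M2 ⊕ K) = M1 ⊕ M2, so the key drops out. Then M2 = (M1 ⊕ M2) ⊕ M1 over the first 5 bytes.
byte 0: (f0 ⊕ 8c) ⊕ 66 = 7c ⊕ 66 = 1a
byte 1: (41 ⊕ 8d) ⊕ 6c = cc ⊕ 6c = a0
byte 2: (6d ⊕ 42) ⊕ 61 = 2f ⊕ 61 = 4e
byte 3: (08 ⊕ 70) ⊕ 67 = 78 ⊕ 67 = 1f
byte 4: (17 ⊕ cc) ⊕ 7b = db ⊕ 7b = a0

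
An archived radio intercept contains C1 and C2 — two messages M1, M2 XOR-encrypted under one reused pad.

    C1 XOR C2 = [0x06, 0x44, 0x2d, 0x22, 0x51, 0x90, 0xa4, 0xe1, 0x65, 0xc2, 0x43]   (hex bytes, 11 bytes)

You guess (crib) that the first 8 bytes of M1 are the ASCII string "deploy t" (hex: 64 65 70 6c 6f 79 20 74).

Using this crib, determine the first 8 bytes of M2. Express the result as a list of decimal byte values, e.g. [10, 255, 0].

[98, 33, 93, 78, 62, 233, 132, 149]

Since C1 ⊕ C2 = M1 ⊕ M2, XORing with the guessed M1 bytes yields the corresponding M2 bytes: M2 = (C1 ⊕ C2) ⊕ M1.
06 XOR 64 = 62
44 XOR 65 = 21
2d XOR 70 = 5d
22 XOR 6c = 4e
51 XOR 6f = 3e
90 XOR 79 = e9
a4 XOR 20 = 84
e1 XOR 74 = 95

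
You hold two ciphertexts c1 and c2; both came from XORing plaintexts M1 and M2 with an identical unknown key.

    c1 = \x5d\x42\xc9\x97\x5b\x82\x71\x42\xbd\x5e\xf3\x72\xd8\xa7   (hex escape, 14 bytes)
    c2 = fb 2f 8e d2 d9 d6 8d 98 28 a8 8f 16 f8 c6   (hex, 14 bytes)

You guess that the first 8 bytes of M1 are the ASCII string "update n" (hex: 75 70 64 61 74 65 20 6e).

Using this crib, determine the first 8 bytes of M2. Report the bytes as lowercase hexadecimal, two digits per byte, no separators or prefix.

d31d2324f631dcb4

First, c1 ⊕ c2 = (M1 ⊕ K) ⊕ (M2 ⊕ K) = M1 ⊕ M2, so the key drops out. Then M2 = (M1 ⊕ M2) ⊕ M1 over the first 8 bytes.
byte 0: (5d XOR fb) XOR 75 = a6 XOR 75 = d3
byte 1: (42 XOR 2f) XOR 70 = 6d XOR 70 = 1d
byte 2: (c9 XOR 8e) XOR 64 = 47 XOR 64 = 23
byte 3: (97 XOR d2) XOR 61 = 45 XOR 61 = 24
byte 4: (5b XOR d9) XOR 74 = 82 XOR 74 = f6
byte 5: (82 XOR d6) XOR 65 = 54 XOR 65 = 31
byte 6: (71 XOR 8d) XOR 20 = fc XOR 20 = dc
byte 7: (42 XOR 98) XOR 6e = da XOR 6e = b4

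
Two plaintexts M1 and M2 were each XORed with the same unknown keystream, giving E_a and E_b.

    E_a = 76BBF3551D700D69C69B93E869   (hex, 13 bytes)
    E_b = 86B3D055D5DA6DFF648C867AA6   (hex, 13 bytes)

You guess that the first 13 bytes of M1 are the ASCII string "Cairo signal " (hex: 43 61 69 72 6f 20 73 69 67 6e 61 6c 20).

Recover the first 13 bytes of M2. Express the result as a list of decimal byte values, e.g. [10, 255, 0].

[179, 105, 74, 114, 167, 138, 19, 255, 197, 121, 116, 254, 239]

First, E_a ⊕ E_b = (M1 ⊕ K) ⊕ (M2 ⊕ K) = M1 ⊕ M2, so the key drops out. Then M2 = (M1 ⊕ M2) ⊕ M1 over the first 13 bytes.
byte 0: (76 XOR 86) XOR 43 = f0 XOR 43 = b3
byte 1: (bb XOR b3) XOR 61 = 08 XOR 61 = 69
byte 2: (f3 XOR d0) XOR 69 = 23 XOR 69 = 4a
byte 3: (55 XOR 55) XOR 72 = 00 XOR 72 = 72
byte 4: (1d XOR d5) XOR 6f = c8 XOR 6f = a7
byte 5: (70 XOR da) XOR 20 = aa XOR 20 = 8a
byte 6: (0d XOR 6d) XOR 73 = 60 XOR 73 = 13
byte 7: (69 XOR ff) XOR 69 = 96 XOR 69 = ff
byte 8: (c6 XOR 64) XOR 67 = a2 XOR 67 = c5
byte 9: (9b XOR 8c) XOR 6e = 17 XOR 6e = 79
byte 10: (93 XOR 86) XOR 61 = 15 XOR 61 = 74
byte 11: (e8 XOR 7a) XOR 6c = 92 XOR 6c = fe
byte 12: (69 XOR a6) XOR 20 = cf XOR 20 = ef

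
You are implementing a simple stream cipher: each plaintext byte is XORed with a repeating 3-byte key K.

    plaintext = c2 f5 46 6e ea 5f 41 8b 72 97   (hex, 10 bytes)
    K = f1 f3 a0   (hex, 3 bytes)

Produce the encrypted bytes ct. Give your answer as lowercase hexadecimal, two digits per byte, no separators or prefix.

The 3-byte key repeats, so the effective keystream is f1 f3 a0 f1 f3 a0 f1 f3 a0 f1.
byte 0: c2 ^ f1 = 33
byte 1: f5 ^ f3 = 06
byte 2: 46 ^ a0 = e6
byte 3: 6e ^ f1 = 9f
byte 4: ea ^ f3 = 19
byte 5: 5f ^ a0 = ff
byte 6: 41 ^ f1 = b0
byte 7: 8b ^ f3 = 78
byte 8: 72 ^ a0 = d2
byte 9: 97 ^ f1 = 66

3306e69f19ffb078d266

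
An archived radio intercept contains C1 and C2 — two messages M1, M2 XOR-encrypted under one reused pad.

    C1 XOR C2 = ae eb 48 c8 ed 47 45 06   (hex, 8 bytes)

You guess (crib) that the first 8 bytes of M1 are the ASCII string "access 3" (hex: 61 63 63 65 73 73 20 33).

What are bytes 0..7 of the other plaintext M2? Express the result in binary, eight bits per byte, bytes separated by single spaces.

Since C1 ⊕ C2 = M1 ⊕ M2, XORing with the guessed M1 bytes yields the corresponding M2 bytes: M2 = (C1 ⊕ C2) ⊕ M1.
byte 0: ae XOR 61 = cf
byte 1: eb XOR 63 = 88
byte 2: 48 XOR 63 = 2b
byte 3: c8 XOR 65 = ad
byte 4: ed XOR 73 = 9e
byte 5: 47 XOR 73 = 34
byte 6: 45 XOR 20 = 65
byte 7: 06 XOR 33 = 35

11001111 10001000 00101011 10101101 10011110 00110100 01100101 00110101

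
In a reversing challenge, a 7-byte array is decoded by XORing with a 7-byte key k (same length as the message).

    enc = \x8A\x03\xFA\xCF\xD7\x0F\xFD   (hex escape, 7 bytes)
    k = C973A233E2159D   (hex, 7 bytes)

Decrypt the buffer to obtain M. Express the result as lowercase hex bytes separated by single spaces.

XOR is its own inverse, so applying the key byte-wise gives the result directly.
8a xor c9 = 43
03 xor 73 = 70
fa xor a2 = 58
cf xor 33 = fc
d7 xor e2 = 35
0f xor 15 = 1a
fd xor 9d = 60

43 70 58 fc 35 1a 60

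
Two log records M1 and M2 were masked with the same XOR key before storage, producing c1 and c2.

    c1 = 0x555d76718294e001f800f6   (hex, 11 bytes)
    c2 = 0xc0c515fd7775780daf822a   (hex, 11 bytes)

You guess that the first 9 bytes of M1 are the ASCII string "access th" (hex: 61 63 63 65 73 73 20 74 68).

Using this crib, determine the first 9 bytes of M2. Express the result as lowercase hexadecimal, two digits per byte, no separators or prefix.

First, c1 ⊕ c2 = (M1 ⊕ K) ⊕ (M2 ⊕ K) = M1 ⊕ M2, so the key drops out. Then M2 = (M1 ⊕ M2) ⊕ M1 over the first 9 bytes.
byte 0: (55 ^ c0) ^ 61 = 95 ^ 61 = f4
byte 1: (5d ^ c5) ^ 63 = 98 ^ 63 = fb
byte 2: (76 ^ 15) ^ 63 = 63 ^ 63 = 00
byte 3: (71 ^ fd) ^ 65 = 8c ^ 65 = e9
byte 4: (82 ^ 77) ^ 73 = f5 ^ 73 = 86
byte 5: (94 ^ 75) ^ 73 = e1 ^ 73 = 92
byte 6: (e0 ^ 78) ^ 20 = 98 ^ 20 = b8
byte 7: (01 ^ 0d) ^ 74 = 0c ^ 74 = 78
byte 8: (f8 ^ af) ^ 68 = 57 ^ 68 = 3f

f4fb00e98692b8783f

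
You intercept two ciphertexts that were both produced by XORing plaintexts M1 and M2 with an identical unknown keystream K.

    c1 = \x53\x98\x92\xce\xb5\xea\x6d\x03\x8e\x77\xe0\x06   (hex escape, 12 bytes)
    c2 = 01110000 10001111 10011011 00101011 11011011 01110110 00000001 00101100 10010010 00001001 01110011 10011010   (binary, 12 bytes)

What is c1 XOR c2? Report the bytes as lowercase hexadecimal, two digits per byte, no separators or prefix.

231709e56e9c6c2f1c7e939c

c1 ⊕ c2 = (M1 ⊕ K) ⊕ (M2 ⊕ K) = M1 ⊕ M2 — the shared key cancels under XOR.
01010011 XOR 01110000 = 00100011
10011000 XOR 10001111 = 00010111
10010010 XOR 10011011 = 00001001
11001110 XOR 00101011 = 11100101
10110101 XOR 11011011 = 01101110
11101010 XOR 01110110 = 10011100
01101101 XOR 00000001 = 01101100
00000011 XOR 00101100 = 00101111
10001110 XOR 10010010 = 00011100
01110111 XOR 00001001 = 01111110
11100000 XOR 01110011 = 10010011
00000110 XOR 10011010 = 10011100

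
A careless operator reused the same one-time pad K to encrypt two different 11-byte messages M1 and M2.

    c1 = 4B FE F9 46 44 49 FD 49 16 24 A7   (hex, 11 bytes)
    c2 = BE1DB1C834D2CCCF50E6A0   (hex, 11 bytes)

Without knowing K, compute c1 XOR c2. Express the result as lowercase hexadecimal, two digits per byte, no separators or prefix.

f5e3488e709b318646c207

c1 ⊕ c2 = (M1 ⊕ K) ⊕ (M2 ⊕ K) = M1 ⊕ M2 — the shared key cancels under XOR.
 75 ⊕ 190 = 245
254 ⊕  29 = 227
249 ⊕ 177 =  72
 70 ⊕ 200 = 142
 68 ⊕  52 = 112
 73 ⊕ 210 = 155
253 ⊕ 204 =  49
 73 ⊕ 207 = 134
 22 ⊕  80 =  70
 36 ⊕ 230 = 194
167 ⊕ 160 =   7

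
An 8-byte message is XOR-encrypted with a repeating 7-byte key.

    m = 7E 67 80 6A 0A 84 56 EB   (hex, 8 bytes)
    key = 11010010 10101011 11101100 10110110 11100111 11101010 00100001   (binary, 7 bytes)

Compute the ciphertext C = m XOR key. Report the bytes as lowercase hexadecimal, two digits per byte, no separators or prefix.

accc6cdced6e7739

The 7-byte key repeats, so the effective keystream is d2 ab ec b6 e7 ea 21 d2.
byte 0: 01111110 ⊕ 11010010 = 10101100
byte 1: 01100111 ⊕ 10101011 = 11001100
byte 2: 10000000 ⊕ 11101100 = 01101100
byte 3: 01101010 ⊕ 10110110 = 11011100
byte 4: 00001010 ⊕ 11100111 = 11101101
byte 5: 10000100 ⊕ 11101010 = 01101110
byte 6: 01010110 ⊕ 00100001 = 01110111
byte 7: 11101011 ⊕ 11010010 = 00111001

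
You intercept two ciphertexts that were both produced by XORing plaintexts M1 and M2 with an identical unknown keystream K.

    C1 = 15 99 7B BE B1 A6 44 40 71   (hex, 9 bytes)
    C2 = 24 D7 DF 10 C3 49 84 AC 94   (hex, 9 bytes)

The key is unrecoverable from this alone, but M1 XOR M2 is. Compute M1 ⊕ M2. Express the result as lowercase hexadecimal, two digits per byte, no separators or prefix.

314ea4ae72efc0ece5

C1 ⊕ C2 = (M1 ⊕ K) ⊕ (M2 ⊕ K) = M1 ⊕ M2 — the shared key cancels under XOR.
byte 0: 15 ^ 24 = 31
byte 1: 99 ^ d7 = 4e
byte 2: 7b ^ df = a4
byte 3: be ^ 10 = ae
byte 4: b1 ^ c3 = 72
byte 5: a6 ^ 49 = ef
byte 6: 44 ^ 84 = c0
byte 7: 40 ^ ac = ec
byte 8: 71 ^ 94 = e5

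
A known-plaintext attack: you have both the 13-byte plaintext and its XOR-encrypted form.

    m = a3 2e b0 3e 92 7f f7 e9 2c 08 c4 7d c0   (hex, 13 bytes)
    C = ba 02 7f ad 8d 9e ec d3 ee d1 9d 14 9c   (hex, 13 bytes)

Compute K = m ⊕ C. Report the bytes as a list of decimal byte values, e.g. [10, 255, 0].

Since C = m ⊕ K, XORing both sides with m gives K = m ⊕ C.
byte 0: a3 XOR ba = 19
byte 1: 2e XOR 02 = 2c
byte 2: b0 XOR 7f = cf
byte 3: 3e XOR ad = 93
byte 4: 92 XOR 8d = 1f
byte 5: 7f XOR 9e = e1
byte 6: f7 XOR ec = 1b
byte 7: e9 XOR d3 = 3a
byte 8: 2c XOR ee = c2
byte 9: 08 XOR d1 = d9
byte 10: c4 XOR 9d = 59
byte 11: 7d XOR 14 = 69
byte 12: c0 XOR 9c = 5c

[25, 44, 207, 147, 31, 225, 27, 58, 194, 217, 89, 105, 92]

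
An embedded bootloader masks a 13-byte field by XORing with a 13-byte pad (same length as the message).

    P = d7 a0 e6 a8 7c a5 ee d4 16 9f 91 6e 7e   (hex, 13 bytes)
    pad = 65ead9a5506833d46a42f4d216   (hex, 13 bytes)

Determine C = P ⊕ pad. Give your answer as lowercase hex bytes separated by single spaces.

XOR is its own inverse, so applying the key byte-wise gives the result directly.
d7 XOR 65 = b2
a0 XOR ea = 4a
e6 XOR d9 = 3f
a8 XOR a5 = 0d
7c XOR 50 = 2c
a5 XOR 68 = cd
ee XOR 33 = dd
d4 XOR d4 = 00
16 XOR 6a = 7c
9f XOR 42 = dd
91 XOR f4 = 65
6e XOR d2 = bc
7e XOR 16 = 68

b2 4a 3f 0d 2c cd dd 00 7c dd 65 bc 68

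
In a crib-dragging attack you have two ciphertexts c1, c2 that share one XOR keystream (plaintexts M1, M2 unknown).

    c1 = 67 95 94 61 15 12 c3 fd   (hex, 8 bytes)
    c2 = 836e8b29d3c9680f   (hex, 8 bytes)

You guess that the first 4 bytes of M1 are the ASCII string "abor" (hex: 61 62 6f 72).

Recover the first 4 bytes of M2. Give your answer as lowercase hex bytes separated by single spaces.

First, c1 ⊕ c2 = (M1 ⊕ K) ⊕ (M2 ⊕ K) = M1 ⊕ M2, so the key drops out. Then M2 = (M1 ⊕ M2) ⊕ M1 over the first 4 bytes.
byte 0: (67 ⊕ 83) ⊕ 61 = e4 ⊕ 61 = 85
byte 1: (95 ⊕ 6e) ⊕ 62 = fb ⊕ 62 = 99
byte 2: (94 ⊕ 8b) ⊕ 6f = 1f ⊕ 6f = 70
byte 3: (61 ⊕ 29) ⊕ 72 = 48 ⊕ 72 = 3a

85 99 70 3a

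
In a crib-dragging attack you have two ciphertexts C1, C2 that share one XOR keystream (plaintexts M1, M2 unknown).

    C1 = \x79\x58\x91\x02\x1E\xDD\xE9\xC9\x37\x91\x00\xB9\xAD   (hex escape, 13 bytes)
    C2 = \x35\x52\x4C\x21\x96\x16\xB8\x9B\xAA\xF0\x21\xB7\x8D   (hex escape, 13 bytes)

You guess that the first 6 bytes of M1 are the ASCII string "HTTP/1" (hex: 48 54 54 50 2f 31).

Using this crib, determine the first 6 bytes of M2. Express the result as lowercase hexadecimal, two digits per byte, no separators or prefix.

045e8973a7fa

First, C1 ⊕ C2 = (M1 ⊕ K) ⊕ (M2 ⊕ K) = M1 ⊕ M2, so the key drops out. Then M2 = (M1 ⊕ M2) ⊕ M1 over the first 6 bytes.
byte 0: (79 xor 35) xor 48 = 4c xor 48 = 04
byte 1: (58 xor 52) xor 54 = 0a xor 54 = 5e
byte 2: (91 xor 4c) xor 54 = dd xor 54 = 89
byte 3: (02 xor 21) xor 50 = 23 xor 50 = 73
byte 4: (1e xor 96) xor 2f = 88 xor 2f = a7
byte 5: (dd xor 16) xor 31 = cb xor 31 = fa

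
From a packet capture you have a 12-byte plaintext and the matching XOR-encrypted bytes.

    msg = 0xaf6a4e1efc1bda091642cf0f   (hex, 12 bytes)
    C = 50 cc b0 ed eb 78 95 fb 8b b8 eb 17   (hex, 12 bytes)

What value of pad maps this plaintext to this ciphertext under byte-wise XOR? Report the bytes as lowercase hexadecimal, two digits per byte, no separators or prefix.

ffa6fef317634ff29dfa2418

Since C = msg ⊕ pad, XORing both sides with msg gives pad = msg ⊕ C.
af ⊕ 50 = ff
6a ⊕ cc = a6
4e ⊕ b0 = fe
1e ⊕ ed = f3
fc ⊕ eb = 17
1b ⊕ 78 = 63
da ⊕ 95 = 4f
09 ⊕ fb = f2
16 ⊕ 8b = 9d
42 ⊕ b8 = fa
cf ⊕ eb = 24
0f ⊕ 17 = 18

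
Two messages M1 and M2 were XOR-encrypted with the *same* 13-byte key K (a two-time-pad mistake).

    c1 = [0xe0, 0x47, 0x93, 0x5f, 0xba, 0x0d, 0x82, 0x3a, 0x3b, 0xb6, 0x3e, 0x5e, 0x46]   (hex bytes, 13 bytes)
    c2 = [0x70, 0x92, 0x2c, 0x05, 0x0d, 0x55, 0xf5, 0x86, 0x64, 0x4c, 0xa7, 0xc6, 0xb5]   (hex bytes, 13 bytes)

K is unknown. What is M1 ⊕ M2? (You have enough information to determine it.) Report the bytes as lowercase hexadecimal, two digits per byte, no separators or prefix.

c1 ⊕ c2 = (M1 ⊕ K) ⊕ (M2 ⊕ K) = M1 ⊕ M2 — the shared key cancels under XOR.
byte 0: e0 ^ 70 = 90
byte 1: 47 ^ 92 = d5
byte 2: 93 ^ 2c = bf
byte 3: 5f ^ 05 = 5a
byte 4: ba ^ 0d = b7
byte 5: 0d ^ 55 = 58
byte 6: 82 ^ f5 = 77
byte 7: 3a ^ 86 = bc
byte 8: 3b ^ 64 = 5f
byte 9: b6 ^ 4c = fa
byte 10: 3e ^ a7 = 99
byte 11: 5e ^ c6 = 98
byte 12: 46 ^ b5 = f3

90d5bf5ab75877bc5ffa9998f3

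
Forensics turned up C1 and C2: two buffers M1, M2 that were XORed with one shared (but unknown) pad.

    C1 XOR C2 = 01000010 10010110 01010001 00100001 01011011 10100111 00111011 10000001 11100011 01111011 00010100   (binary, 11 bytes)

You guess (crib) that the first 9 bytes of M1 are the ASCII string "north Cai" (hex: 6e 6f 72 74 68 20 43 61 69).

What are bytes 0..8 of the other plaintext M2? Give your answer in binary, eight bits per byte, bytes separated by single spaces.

00101100 11111001 00100011 01010101 00110011 10000111 01111000 11100000 10001010

Since C1 ⊕ C2 = M1 ⊕ M2, XORing with the guessed M1 bytes yields the corresponding M2 bytes: M2 = (C1 ⊕ C2) ⊕ M1.
42 xor 6e = 2c
96 xor 6f = f9
51 xor 72 = 23
21 xor 74 = 55
5b xor 68 = 33
a7 xor 20 = 87
3b xor 43 = 78
81 xor 61 = e0
e3 xor 69 = 8a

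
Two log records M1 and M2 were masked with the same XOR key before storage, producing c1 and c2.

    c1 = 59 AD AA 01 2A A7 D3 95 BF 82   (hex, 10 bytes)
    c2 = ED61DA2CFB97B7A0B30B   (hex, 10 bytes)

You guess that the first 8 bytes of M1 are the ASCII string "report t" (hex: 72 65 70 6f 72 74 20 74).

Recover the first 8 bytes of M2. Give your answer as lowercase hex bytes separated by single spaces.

c6 a9 00 42 a3 44 44 41

First, c1 ⊕ c2 = (M1 ⊕ K) ⊕ (M2 ⊕ K) = M1 ⊕ M2, so the key drops out. Then M2 = (M1 ⊕ M2) ⊕ M1 over the first 8 bytes.
byte 0: (59 ⊕ ed) ⊕ 72 = b4 ⊕ 72 = c6
byte 1: (ad ⊕ 61) ⊕ 65 = cc ⊕ 65 = a9
byte 2: (aa ⊕ da) ⊕ 70 = 70 ⊕ 70 = 00
byte 3: (01 ⊕ 2c) ⊕ 6f = 2d ⊕ 6f = 42
byte 4: (2a ⊕ fb) ⊕ 72 = d1 ⊕ 72 = a3
byte 5: (a7 ⊕ 97) ⊕ 74 = 30 ⊕ 74 = 44
byte 6: (d3 ⊕ b7) ⊕ 20 = 64 ⊕ 20 = 44
byte 7: (95 ⊕ a0) ⊕ 74 = 35 ⊕ 74 = 41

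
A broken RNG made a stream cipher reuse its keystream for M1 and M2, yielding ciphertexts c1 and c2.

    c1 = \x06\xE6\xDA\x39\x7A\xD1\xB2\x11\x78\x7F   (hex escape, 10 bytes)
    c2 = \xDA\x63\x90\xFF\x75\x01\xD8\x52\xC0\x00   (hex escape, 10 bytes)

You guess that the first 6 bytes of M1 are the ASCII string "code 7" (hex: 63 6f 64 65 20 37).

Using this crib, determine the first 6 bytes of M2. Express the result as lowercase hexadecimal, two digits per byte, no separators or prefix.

First, c1 ⊕ c2 = (M1 ⊕ K) ⊕ (M2 ⊕ K) = M1 ⊕ M2, so the key drops out. Then M2 = (M1 ⊕ M2) ⊕ M1 over the first 6 bytes.
byte 0: (06 ⊕ da) ⊕ 63 = dc ⊕ 63 = bf
byte 1: (e6 ⊕ 63) ⊕ 6f = 85 ⊕ 6f = ea
byte 2: (da ⊕ 90) ⊕ 64 = 4a ⊕ 64 = 2e
byte 3: (39 ⊕ ff) ⊕ 65 = c6 ⊕ 65 = a3
byte 4: (7a ⊕ 75) ⊕ 20 = 0f ⊕ 20 = 2f
byte 5: (d1 ⊕ 01) ⊕ 37 = d0 ⊕ 37 = e7

bfea2ea32fe7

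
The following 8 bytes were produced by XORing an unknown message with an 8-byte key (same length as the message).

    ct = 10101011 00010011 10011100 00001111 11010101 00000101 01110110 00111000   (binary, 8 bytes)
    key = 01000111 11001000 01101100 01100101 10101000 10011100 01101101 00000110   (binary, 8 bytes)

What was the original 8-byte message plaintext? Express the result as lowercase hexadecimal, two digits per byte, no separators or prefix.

ecdbf06a7d991b3e

XOR is its own inverse, so applying the key byte-wise gives the result directly.
byte 0: ab xor 47 = ec
byte 1: 13 xor c8 = db
byte 2: 9c xor 6c = f0
byte 3: 0f xor 65 = 6a
byte 4: d5 xor a8 = 7d
byte 5: 05 xor 9c = 99
byte 6: 76 xor 6d = 1b
byte 7: 38 xor 06 = 3e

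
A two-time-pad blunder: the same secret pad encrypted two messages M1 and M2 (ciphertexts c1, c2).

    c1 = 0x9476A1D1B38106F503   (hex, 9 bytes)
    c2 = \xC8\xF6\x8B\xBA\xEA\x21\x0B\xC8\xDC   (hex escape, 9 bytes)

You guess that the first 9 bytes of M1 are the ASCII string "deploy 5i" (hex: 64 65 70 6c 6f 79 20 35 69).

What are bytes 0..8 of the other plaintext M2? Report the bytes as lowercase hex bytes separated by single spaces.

38 e5 5a 07 36 d9 2d 08 b6

First, c1 ⊕ c2 = (M1 ⊕ K) ⊕ (M2 ⊕ K) = M1 ⊕ M2, so the key drops out. Then M2 = (M1 ⊕ M2) ⊕ M1 over the first 9 bytes.
byte 0: (94 XOR c8) XOR 64 = 5c XOR 64 = 38
byte 1: (76 XOR f6) XOR 65 = 80 XOR 65 = e5
byte 2: (a1 XOR 8b) XOR 70 = 2a XOR 70 = 5a
byte 3: (d1 XOR ba) XOR 6c = 6b XOR 6c = 07
byte 4: (b3 XOR ea) XOR 6f = 59 XOR 6f = 36
byte 5: (81 XOR 21) XOR 79 = a0 XOR 79 = d9
byte 6: (06 XOR 0b) XOR 20 = 0d XOR 20 = 2d
byte 7: (f5 XOR c8) XOR 35 = 3d XOR 35 = 08
byte 8: (03 XOR dc) XOR 69 = df XOR 69 = b6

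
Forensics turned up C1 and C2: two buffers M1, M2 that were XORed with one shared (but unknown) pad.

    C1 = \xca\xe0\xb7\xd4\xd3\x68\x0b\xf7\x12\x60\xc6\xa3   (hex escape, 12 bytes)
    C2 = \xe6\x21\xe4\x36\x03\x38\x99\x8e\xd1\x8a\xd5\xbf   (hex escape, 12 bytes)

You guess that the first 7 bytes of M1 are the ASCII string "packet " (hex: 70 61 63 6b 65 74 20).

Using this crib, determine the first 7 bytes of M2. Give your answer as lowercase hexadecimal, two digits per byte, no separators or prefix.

First, C1 ⊕ C2 = (M1 ⊕ K) ⊕ (M2 ⊕ K) = M1 ⊕ M2, so the key drops out. Then M2 = (M1 ⊕ M2) ⊕ M1 over the first 7 bytes.
byte 0: (ca ⊕ e6) ⊕ 70 = 2c ⊕ 70 = 5c
byte 1: (e0 ⊕ 21) ⊕ 61 = c1 ⊕ 61 = a0
byte 2: (b7 ⊕ e4) ⊕ 63 = 53 ⊕ 63 = 30
byte 3: (d4 ⊕ 36) ⊕ 6b = e2 ⊕ 6b = 89
byte 4: (d3 ⊕ 03) ⊕ 65 = d0 ⊕ 65 = b5
byte 5: (68 ⊕ 38) ⊕ 74 = 50 ⊕ 74 = 24
byte 6: (0b ⊕ 99) ⊕ 20 = 92 ⊕ 20 = b2

5ca03089b524b2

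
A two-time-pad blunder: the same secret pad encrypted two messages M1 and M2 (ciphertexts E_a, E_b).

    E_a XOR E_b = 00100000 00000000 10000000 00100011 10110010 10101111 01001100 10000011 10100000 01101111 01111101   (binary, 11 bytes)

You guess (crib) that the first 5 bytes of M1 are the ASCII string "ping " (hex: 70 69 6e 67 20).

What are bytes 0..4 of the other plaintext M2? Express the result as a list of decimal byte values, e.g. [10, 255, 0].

Since E_a ⊕ E_b = M1 ⊕ M2, XORing with the guessed M1 bytes yields the corresponding M2 bytes: M2 = (E_a ⊕ E_b) ⊕ M1.
20 ^ 70 = 50
00 ^ 69 = 69
80 ^ 6e = ee
23 ^ 67 = 44
b2 ^ 20 = 92

[80, 105, 238, 68, 146]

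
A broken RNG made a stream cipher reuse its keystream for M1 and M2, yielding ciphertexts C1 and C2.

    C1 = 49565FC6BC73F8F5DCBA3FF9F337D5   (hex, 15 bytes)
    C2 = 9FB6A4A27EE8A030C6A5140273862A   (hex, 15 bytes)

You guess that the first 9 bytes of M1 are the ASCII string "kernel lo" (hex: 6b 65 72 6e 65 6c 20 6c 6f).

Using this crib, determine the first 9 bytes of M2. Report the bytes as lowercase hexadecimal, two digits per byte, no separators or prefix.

First, C1 ⊕ C2 = (M1 ⊕ K) ⊕ (M2 ⊕ K) = M1 ⊕ M2, so the key drops out. Then M2 = (M1 ⊕ M2) ⊕ M1 over the first 9 bytes.
byte 0: (49 XOR 9f) XOR 6b = d6 XOR 6b = bd
byte 1: (56 XOR b6) XOR 65 = e0 XOR 65 = 85
byte 2: (5f XOR a4) XOR 72 = fb XOR 72 = 89
byte 3: (c6 XOR a2) XOR 6e = 64 XOR 6e = 0a
byte 4: (bc XOR 7e) XOR 65 = c2 XOR 65 = a7
byte 5: (73 XOR e8) XOR 6c = 9b XOR 6c = f7
byte 6: (f8 XOR a0) XOR 20 = 58 XOR 20 = 78
byte 7: (f5 XOR 30) XOR 6c = c5 XOR 6c = a9
byte 8: (dc XOR c6) XOR 6f = 1a XOR 6f = 75

bd85890aa7f778a975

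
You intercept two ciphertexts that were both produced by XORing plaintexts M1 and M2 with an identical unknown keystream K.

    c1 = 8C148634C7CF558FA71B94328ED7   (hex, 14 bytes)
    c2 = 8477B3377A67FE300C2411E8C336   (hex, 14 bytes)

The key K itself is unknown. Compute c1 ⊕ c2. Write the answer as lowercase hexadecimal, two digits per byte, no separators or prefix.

c1 ⊕ c2 = (M1 ⊕ K) ⊕ (M2 ⊕ K) = M1 ⊕ M2 — the shared key cancels under XOR.
byte 0: 10001100 xor 10000100 = 00001000
byte 1: 00010100 xor 01110111 = 01100011
byte 2: 10000110 xor 10110011 = 00110101
byte 3: 00110100 xor 00110111 = 00000011
byte 4: 11000111 xor 01111010 = 10111101
byte 5: 11001111 xor 01100111 = 10101000
byte 6: 01010101 xor 11111110 = 10101011
byte 7: 10001111 xor 00110000 = 10111111
byte 8: 10100111 xor 00001100 = 10101011
byte 9: 00011011 xor 00100100 = 00111111
byte 10: 10010100 xor 00010001 = 10000101
byte 11: 00110010 xor 11101000 = 11011010
byte 12: 10001110 xor 11000011 = 01001101
byte 13: 11010111 xor 00110110 = 11100001

08633503bda8abbfab3f85da4de1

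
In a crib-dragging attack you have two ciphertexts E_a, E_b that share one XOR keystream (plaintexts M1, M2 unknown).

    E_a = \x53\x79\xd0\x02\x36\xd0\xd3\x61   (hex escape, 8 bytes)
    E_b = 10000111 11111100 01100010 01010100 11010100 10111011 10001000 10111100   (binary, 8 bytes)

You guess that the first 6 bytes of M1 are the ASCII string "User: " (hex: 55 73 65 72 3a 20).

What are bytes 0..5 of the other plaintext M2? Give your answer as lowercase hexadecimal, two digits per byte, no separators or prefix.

First, E_a ⊕ E_b = (M1 ⊕ K) ⊕ (M2 ⊕ K) = M1 ⊕ M2, so the key drops out. Then M2 = (M1 ⊕ M2) ⊕ M1 over the first 6 bytes.
byte 0: (53 ⊕ 87) ⊕ 55 = d4 ⊕ 55 = 81
byte 1: (79 ⊕ fc) ⊕ 73 = 85 ⊕ 73 = f6
byte 2: (d0 ⊕ 62) ⊕ 65 = b2 ⊕ 65 = d7
byte 3: (02 ⊕ 54) ⊕ 72 = 56 ⊕ 72 = 24
byte 4: (36 ⊕ d4) ⊕ 3a = e2 ⊕ 3a = d8
byte 5: (d0 ⊕ bb) ⊕ 20 = 6b ⊕ 20 = 4b

81f6d724d84b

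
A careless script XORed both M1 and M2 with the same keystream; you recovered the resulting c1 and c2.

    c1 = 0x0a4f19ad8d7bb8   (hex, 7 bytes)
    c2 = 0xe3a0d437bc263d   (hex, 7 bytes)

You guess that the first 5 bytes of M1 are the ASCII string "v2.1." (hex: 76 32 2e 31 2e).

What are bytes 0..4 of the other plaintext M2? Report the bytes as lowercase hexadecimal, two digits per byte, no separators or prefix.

First, c1 ⊕ c2 = (M1 ⊕ K) ⊕ (M2 ⊕ K) = M1 ⊕ M2, so the key drops out. Then M2 = (M1 ⊕ M2) ⊕ M1 over the first 5 bytes.
byte 0: (0a xor e3) xor 76 = e9 xor 76 = 9f
byte 1: (4f xor a0) xor 32 = ef xor 32 = dd
byte 2: (19 xor d4) xor 2e = cd xor 2e = e3
byte 3: (ad xor 37) xor 31 = 9a xor 31 = ab
byte 4: (8d xor bc) xor 2e = 31 xor 2e = 1f

9fdde3ab1f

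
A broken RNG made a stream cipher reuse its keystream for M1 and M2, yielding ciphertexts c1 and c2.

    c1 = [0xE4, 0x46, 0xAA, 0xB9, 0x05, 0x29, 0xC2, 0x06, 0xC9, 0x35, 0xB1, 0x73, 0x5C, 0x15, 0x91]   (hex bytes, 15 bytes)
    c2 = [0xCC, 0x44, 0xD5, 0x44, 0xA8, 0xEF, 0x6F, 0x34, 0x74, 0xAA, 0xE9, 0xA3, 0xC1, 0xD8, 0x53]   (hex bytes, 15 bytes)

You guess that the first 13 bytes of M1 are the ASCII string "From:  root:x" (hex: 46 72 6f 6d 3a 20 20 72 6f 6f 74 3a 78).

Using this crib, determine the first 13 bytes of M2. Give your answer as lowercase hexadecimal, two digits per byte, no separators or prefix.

6e70109097e68d40d2f02ceae5

First, c1 ⊕ c2 = (M1 ⊕ K) ⊕ (M2 ⊕ K) = M1 ⊕ M2, so the key drops out. Then M2 = (M1 ⊕ M2) ⊕ M1 over the first 13 bytes.
byte 0: (e4 xor cc) xor 46 = 28 xor 46 = 6e
byte 1: (46 xor 44) xor 72 = 02 xor 72 = 70
byte 2: (aa xor d5) xor 6f = 7f xor 6f = 10
byte 3: (b9 xor 44) xor 6d = fd xor 6d = 90
byte 4: (05 xor a8) xor 3a = ad xor 3a = 97
byte 5: (29 xor ef) xor 20 = c6 xor 20 = e6
byte 6: (c2 xor 6f) xor 20 = ad xor 20 = 8d
byte 7: (06 xor 34) xor 72 = 32 xor 72 = 40
byte 8: (c9 xor 74) xor 6f = bd xor 6f = d2
byte 9: (35 xor aa) xor 6f = 9f xor 6f = f0
byte 10: (b1 xor e9) xor 74 = 58 xor 74 = 2c
byte 11: (73 xor a3) xor 3a = d0 xor 3a = ea
byte 12: (5c xor c1) xor 78 = 9d xor 78 = e5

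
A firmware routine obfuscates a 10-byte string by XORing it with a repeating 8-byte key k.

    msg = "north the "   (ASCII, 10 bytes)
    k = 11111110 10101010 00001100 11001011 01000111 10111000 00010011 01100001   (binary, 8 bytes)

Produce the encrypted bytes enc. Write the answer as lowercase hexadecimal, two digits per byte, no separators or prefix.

90c57ebf2f9867099b8a

The 8-byte key repeats, so the effective keystream is fe aa 0c cb 47 b8 13 61 fe aa.
byte 0: 6e ^ fe = 90
byte 1: 6f ^ aa = c5
byte 2: 72 ^ 0c = 7e
byte 3: 74 ^ cb = bf
byte 4: 68 ^ 47 = 2f
byte 5: 20 ^ b8 = 98
byte 6: 74 ^ 13 = 67
byte 7: 68 ^ 61 = 09
byte 8: 65 ^ fe = 9b
byte 9: 20 ^ aa = 8a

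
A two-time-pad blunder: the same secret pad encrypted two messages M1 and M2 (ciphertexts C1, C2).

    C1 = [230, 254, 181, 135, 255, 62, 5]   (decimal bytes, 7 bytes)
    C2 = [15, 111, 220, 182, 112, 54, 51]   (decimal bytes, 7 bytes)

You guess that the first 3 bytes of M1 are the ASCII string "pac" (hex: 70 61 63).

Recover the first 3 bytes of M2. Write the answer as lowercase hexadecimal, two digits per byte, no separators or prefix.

99f00a

First, C1 ⊕ C2 = (M1 ⊕ K) ⊕ (M2 ⊕ K) = M1 ⊕ M2, so the key drops out. Then M2 = (M1 ⊕ M2) ⊕ M1 over the first 3 bytes.
byte 0: (e6 ⊕ 0f) ⊕ 70 = e9 ⊕ 70 = 99
byte 1: (fe ⊕ 6f) ⊕ 61 = 91 ⊕ 61 = f0
byte 2: (b5 ⊕ dc) ⊕ 63 = 69 ⊕ 63 = 0a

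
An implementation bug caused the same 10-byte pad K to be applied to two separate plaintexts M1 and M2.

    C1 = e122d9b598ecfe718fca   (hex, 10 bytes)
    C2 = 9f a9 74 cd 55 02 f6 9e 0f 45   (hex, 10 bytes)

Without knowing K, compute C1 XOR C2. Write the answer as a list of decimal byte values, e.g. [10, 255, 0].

[126, 139, 173, 120, 205, 238, 8, 239, 128, 143]

C1 ⊕ C2 = (M1 ⊕ K) ⊕ (M2 ⊕ K) = M1 ⊕ M2 — the shared key cancels under XOR.
11100001 xor 10011111 = 01111110
00100010 xor 10101001 = 10001011
11011001 xor 01110100 = 10101101
10110101 xor 11001101 = 01111000
10011000 xor 01010101 = 11001101
11101100 xor 00000010 = 11101110
11111110 xor 11110110 = 00001000
01110001 xor 10011110 = 11101111
10001111 xor 00001111 = 10000000
11001010 xor 01000101 = 10001111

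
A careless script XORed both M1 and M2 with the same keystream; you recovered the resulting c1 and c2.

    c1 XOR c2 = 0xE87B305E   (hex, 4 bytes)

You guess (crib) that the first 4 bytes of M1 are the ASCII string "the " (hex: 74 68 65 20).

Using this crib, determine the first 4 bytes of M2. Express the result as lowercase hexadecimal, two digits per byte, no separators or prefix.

Since c1 ⊕ c2 = M1 ⊕ M2, XORing with the guessed M1 bytes yields the corresponding M2 bytes: M2 = (c1 ⊕ c2) ⊕ M1.
e8 xor 74 = 9c
7b xor 68 = 13
30 xor 65 = 55
5e xor 20 = 7e

9c13557e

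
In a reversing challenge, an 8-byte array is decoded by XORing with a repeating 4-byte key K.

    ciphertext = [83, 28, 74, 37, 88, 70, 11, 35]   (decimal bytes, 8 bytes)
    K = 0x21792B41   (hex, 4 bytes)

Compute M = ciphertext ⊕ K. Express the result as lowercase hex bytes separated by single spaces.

The 4-byte key repeats, so the effective keystream is 21 79 2b 41 21 79 2b 41.
byte 0: 53 ⊕ 21 = 72
byte 1: 1c ⊕ 79 = 65
byte 2: 4a ⊕ 2b = 61
byte 3: 25 ⊕ 41 = 64
byte 4: 58 ⊕ 21 = 79
byte 5: 46 ⊕ 79 = 3f
byte 6: 0b ⊕ 2b = 20
byte 7: 23 ⊕ 41 = 62

72 65 61 64 79 3f 20 62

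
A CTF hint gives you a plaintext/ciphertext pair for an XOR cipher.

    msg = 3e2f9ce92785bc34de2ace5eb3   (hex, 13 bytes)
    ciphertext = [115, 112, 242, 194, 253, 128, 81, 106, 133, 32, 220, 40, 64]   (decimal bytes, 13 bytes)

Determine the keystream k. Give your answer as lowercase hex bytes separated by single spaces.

Since ciphertext = msg ⊕ k, XORing both sides with msg gives k = msg ⊕ ciphertext.
byte 0: 00111110 ^ 01110011 = 01001101
byte 1: 00101111 ^ 01110000 = 01011111
byte 2: 10011100 ^ 11110010 = 01101110
byte 3: 11101001 ^ 11000010 = 00101011
byte 4: 00100111 ^ 11111101 = 11011010
byte 5: 10000101 ^ 10000000 = 00000101
byte 6: 10111100 ^ 01010001 = 11101101
byte 7: 00110100 ^ 01101010 = 01011110
byte 8: 11011110 ^ 10000101 = 01011011
byte 9: 00101010 ^ 00100000 = 00001010
byte 10: 11001110 ^ 11011100 = 00010010
byte 11: 01011110 ^ 00101000 = 01110110
byte 12: 10110011 ^ 01000000 = 11110011

4d 5f 6e 2b da 05 ed 5e 5b 0a 12 76 f3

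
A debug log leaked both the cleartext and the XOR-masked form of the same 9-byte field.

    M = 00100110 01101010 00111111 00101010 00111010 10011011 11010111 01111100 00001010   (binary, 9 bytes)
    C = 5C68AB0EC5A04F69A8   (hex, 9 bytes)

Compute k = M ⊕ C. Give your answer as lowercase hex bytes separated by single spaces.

Since C = M ⊕ k, XORing both sides with M gives k = M ⊕ C.
byte 0: 26 ⊕ 5c = 7a
byte 1: 6a ⊕ 68 = 02
byte 2: 3f ⊕ ab = 94
byte 3: 2a ⊕ 0e = 24
byte 4: 3a ⊕ c5 = ff
byte 5: 9b ⊕ a0 = 3b
byte 6: d7 ⊕ 4f = 98
byte 7: 7c ⊕ 69 = 15
byte 8: 0a ⊕ a8 = a2

7a 02 94 24 ff 3b 98 15 a2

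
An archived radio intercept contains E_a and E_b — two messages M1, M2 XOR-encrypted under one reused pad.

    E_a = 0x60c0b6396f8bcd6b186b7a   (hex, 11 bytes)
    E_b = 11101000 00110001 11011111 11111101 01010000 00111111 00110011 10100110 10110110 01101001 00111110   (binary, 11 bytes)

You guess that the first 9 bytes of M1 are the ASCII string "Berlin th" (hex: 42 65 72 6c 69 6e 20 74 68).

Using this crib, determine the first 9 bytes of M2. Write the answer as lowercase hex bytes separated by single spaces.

ca 94 1b a8 56 da de b9 c6

First, E_a ⊕ E_b = (M1 ⊕ K) ⊕ (M2 ⊕ K) = M1 ⊕ M2, so the key drops out. Then M2 = (M1 ⊕ M2) ⊕ M1 over the first 9 bytes.
byte 0: (60 xor e8) xor 42 = 88 xor 42 = ca
byte 1: (c0 xor 31) xor 65 = f1 xor 65 = 94
byte 2: (b6 xor df) xor 72 = 69 xor 72 = 1b
byte 3: (39 xor fd) xor 6c = c4 xor 6c = a8
byte 4: (6f xor 50) xor 69 = 3f xor 69 = 56
byte 5: (8b xor 3f) xor 6e = b4 xor 6e = da
byte 6: (cd xor 33) xor 20 = fe xor 20 = de
byte 7: (6b xor a6) xor 74 = cd xor 74 = b9
byte 8: (18 xor b6) xor 68 = ae xor 68 = c6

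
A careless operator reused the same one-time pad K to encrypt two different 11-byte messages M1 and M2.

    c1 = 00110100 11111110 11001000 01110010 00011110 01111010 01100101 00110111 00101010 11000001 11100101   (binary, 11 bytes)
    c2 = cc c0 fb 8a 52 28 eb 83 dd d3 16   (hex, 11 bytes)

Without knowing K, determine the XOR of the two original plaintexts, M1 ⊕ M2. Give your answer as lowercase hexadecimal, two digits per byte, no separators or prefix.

f83e33f84c528eb4f712f3

c1 ⊕ c2 = (M1 ⊕ K) ⊕ (M2 ⊕ K) = M1 ⊕ M2 — the shared key cancels under XOR.
34 ^ cc = f8
fe ^ c0 = 3e
c8 ^ fb = 33
72 ^ 8a = f8
1e ^ 52 = 4c
7a ^ 28 = 52
65 ^ eb = 8e
37 ^ 83 = b4
2a ^ dd = f7
c1 ^ d3 = 12
e5 ^ 16 = f3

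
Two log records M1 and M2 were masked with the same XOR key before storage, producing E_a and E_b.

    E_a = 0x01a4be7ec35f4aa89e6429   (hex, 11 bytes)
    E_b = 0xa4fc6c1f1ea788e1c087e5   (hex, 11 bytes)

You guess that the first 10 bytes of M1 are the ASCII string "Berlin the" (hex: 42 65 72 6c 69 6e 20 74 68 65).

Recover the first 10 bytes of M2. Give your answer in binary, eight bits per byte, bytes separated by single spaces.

First, E_a ⊕ E_b = (M1 ⊕ K) ⊕ (M2 ⊕ K) = M1 ⊕ M2, so the key drops out. Then M2 = (M1 ⊕ M2) ⊕ M1 over the first 10 bytes.
byte 0: (01 XOR a4) XOR 42 = a5 XOR 42 = e7
byte 1: (a4 XOR fc) XOR 65 = 58 XOR 65 = 3d
byte 2: (be XOR 6c) XOR 72 = d2 XOR 72 = a0
byte 3: (7e XOR 1f) XOR 6c = 61 XOR 6c = 0d
byte 4: (c3 XOR 1e) XOR 69 = dd XOR 69 = b4
byte 5: (5f XOR a7) XOR 6e = f8 XOR 6e = 96
byte 6: (4a XOR 88) XOR 20 = c2 XOR 20 = e2
byte 7: (a8 XOR e1) XOR 74 = 49 XOR 74 = 3d
byte 8: (9e XOR c0) XOR 68 = 5e XOR 68 = 36
byte 9: (64 XOR 87) XOR 65 = e3 XOR 65 = 86

11100111 00111101 10100000 00001101 10110100 10010110 11100010 00111101 00110110 10000110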